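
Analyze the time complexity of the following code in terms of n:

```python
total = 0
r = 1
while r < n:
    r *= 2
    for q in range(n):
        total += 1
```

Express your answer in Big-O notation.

Each loop level contributes: log n × n. Multiplying the contributions gives O(n log n).

Answer: O(n log n)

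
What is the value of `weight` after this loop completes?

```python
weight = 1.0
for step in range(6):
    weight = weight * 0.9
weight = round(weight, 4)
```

Exponential decay: 1.0 * 0.9^6
`weight` takes the values: 1.0 → 0.9 → 0.81 → 0.729 → 0.6561 → 0.59049 → 0.531441 → 0.5314

Answer: 0.5314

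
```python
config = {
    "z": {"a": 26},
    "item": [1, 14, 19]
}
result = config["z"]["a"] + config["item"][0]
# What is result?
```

Trace:
`config = { ...` → config = {'z': {'a': 26}, 'item': [1, 14, 19]}
`result = config["z"]["a"] + config["item"][0]` → result = 27
So result = 27

Answer: 27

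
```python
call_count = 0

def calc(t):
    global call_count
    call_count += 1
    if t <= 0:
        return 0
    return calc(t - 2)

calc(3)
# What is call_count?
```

Linear recursion stepping by 2: 3 calls from t=3 down to ≤0.

Answer: 3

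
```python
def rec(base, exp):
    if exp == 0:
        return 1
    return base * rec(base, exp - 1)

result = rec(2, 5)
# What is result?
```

rec(2, 5) = 2 * 2 * 2 * 2 * 2 = 32

Answer: 32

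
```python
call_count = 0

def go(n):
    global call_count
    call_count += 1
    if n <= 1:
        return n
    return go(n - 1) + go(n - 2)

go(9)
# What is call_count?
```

Calls(n) = 1 + Calls(n-1) + Calls(n-2); Calls(0)=Calls(1)=1. For n=9 this gives 109.

Answer: 109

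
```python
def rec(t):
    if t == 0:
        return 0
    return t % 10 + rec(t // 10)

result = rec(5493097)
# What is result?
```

Sum of digits of 5493097: 7 + 9 + 0 + 3 + 9 + 4 + 5 = 37

Answer: 37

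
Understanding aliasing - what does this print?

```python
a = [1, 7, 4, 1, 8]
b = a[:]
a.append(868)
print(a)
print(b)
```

Key concept: slice [:] creates copy.
Step by step:
`a = [1, 7, 4, 1, 8]` → a = [1, 7, 4, 1, 8]
`b = a[:]` → b = [1, 7, 4, 1, 8]
`a.append(868)` → a = [1, 7, 4, 1, 8, 868]
`print(a)` → prints [1, 7, 4, 1, 8, 868]
`print(b)` → prints [1, 7, 4, 1, 8]

Answer:
[1, 7, 4, 1, 8, 868]
[1, 7, 4, 1, 8]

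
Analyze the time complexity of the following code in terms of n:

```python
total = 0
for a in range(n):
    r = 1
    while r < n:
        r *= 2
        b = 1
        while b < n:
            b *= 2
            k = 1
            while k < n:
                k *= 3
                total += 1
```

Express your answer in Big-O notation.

Each loop level contributes: n × log n × log n × log n. Multiplying the contributions gives O(n log^3 n).

Answer: O(n log^3 n)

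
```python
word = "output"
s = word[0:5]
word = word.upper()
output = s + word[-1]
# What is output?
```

Trace:
`word = "output"` → word = 'output'
`s = word[0:5]` → s = 'outpu'
`word = word.upper()` → word = 'OUTPUT'
`output = s + word[-1]` → output = 'outpuT'
So output = 'outpuT'

Answer: 'outpuT'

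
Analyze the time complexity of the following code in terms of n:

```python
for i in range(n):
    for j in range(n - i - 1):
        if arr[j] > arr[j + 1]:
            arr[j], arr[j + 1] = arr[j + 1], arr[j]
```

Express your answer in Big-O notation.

This is Bubble sort. Time complexity: O(n²).

Answer: O(n²)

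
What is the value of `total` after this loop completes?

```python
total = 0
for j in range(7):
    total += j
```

Sum of 0 to 6 = 21
`total` takes the values: 0 → 1 → 3 → 6 → 10 → 15 → 21

Answer: 21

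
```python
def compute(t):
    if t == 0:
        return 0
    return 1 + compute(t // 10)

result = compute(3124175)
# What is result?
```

Count of digits of 3124175: 7

Answer: 7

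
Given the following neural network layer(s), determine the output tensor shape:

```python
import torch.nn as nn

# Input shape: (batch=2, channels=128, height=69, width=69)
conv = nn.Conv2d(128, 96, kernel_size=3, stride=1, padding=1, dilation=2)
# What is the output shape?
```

Input: (2, 128, 69, 69) -> Output: (2, 96, 67, 67)

Answer: (2, 96, 67, 67)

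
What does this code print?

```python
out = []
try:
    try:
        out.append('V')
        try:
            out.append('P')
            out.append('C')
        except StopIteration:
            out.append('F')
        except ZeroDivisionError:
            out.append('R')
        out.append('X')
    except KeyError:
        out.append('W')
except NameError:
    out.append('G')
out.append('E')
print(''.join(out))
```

Execution trace: 'V' (try body) → 'P' (inner try body) → 'C' (inner try body, no exception) → 'X' (try body, no exception) → 'E' (after the try/except). Output: VPCXE

Answer: VPCXE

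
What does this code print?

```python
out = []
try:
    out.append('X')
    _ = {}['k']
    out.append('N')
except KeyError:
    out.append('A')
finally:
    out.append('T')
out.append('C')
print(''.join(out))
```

Execution trace: 'X' (try body) → 'A' (except KeyError) → 'T' (finally) → 'C' (after the try/except). Output: XATC

Answer: XATC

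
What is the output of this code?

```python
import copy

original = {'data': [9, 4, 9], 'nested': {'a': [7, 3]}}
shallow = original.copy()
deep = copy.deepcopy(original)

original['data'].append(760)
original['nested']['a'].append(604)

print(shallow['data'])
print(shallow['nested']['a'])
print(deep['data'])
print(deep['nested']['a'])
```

Key concept: comparing shallow vs deep copy.
Step by step:
`original = {'data': [9, 4, 9], 'nested': {'a': [7, 3]}}` → original = {'data': [9, 4, 9], 'nested': {'a': [7, 3]}}
`shallow = original.copy()` → shallow = {'data': [9, 4, 9], 'nested': {'a': [7, 3]}}
`deep = copy.deepcopy(original)` → deep = {'data': [9, 4, 9], 'nested': {'a': [7, 3]}}
`original['data'].append(760)` → original = {'data': [9, 4, 9, 760], 'nested': {'a': [7, 3]}}; shallow = {'data': [9, 4, 9, 760], 'nested': {'a': [7, 3]}}
`original['nested']['a'].append(604)` → original = {'data': [9, 4, 9, 760], 'nested': {'a': [7, 3, 604]}}; shallow = {'data': [9, 4, 9, 760], 'nested': {'a': [7, 3, 604]}}
`print(shallow['data'])` → prints [9, 4, 9, 760]
`print(shallow['nested']['a'])` → prints [7, 3, 604]
`print(deep['data'])` → prints [9, 4, 9]
`print(deep['nested']['a'])` → prints [7, 3]

Answer:
[9, 4, 9, 760]
[7, 3, 604]
[9, 4, 9]
[7, 3]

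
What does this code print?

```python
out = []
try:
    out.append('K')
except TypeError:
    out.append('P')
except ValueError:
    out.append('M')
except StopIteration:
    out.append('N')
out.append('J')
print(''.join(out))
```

Execution trace: 'K' (try body, no exception) → 'J' (after the try/except). Output: KJ

Answer: KJ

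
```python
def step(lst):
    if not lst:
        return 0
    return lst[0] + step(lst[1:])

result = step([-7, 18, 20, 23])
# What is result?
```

(-7) + 18 + 20 + 23 + 0 = 54

Answer: 54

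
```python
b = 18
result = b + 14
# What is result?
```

Trace:
`b = 18` → b = 18
`result = b + 14` → result = 32
So result = 32

Answer: 32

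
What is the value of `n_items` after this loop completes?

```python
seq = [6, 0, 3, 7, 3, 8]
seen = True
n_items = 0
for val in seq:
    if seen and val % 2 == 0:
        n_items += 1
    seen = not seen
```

Count even values at even positions
`n_items` takes the values: 0 → 1

Answer: 1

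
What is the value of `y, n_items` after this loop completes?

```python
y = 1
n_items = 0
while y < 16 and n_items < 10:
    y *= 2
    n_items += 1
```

Double until >= 16 or 10 iterations
`y, n_items` takes the values: (1, 0) → (2, 0) → (2, 1) → (4, 1) → (4, 2) → (8, 2) → (8, 3) → (16, 3) → (16, 4)

Answer: 16, 4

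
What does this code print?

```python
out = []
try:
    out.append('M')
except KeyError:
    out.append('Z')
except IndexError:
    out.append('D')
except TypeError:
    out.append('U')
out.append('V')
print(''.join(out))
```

Execution trace: 'M' (try body, no exception) → 'V' (after the try/except). Output: MV

Answer: MV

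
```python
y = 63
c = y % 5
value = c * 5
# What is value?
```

Trace:
`y = 63` → y = 63
`c = y % 5` → c = 3
`value = c * 5` → value = 15
So value = 15

Answer: 15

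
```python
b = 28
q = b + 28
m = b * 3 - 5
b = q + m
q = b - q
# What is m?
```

Trace:
`b = 28` → b = 28
`q = b + 28` → q = 56
`m = b * 3 - 5` → m = 79
`b = q + m` → b = 135
`q = b - q` → q = 79
So m = 79

Answer: 79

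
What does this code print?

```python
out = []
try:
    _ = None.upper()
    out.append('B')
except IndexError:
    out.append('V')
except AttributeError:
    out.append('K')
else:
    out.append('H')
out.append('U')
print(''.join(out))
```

Execution trace: 'K' (except AttributeError) → 'U' (after the try/except). Output: KU

Answer: KU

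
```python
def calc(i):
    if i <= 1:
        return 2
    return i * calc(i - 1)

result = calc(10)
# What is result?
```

calc(10) = 10 * 9 * 8 * 7 * 6 * 5 * 4 * 3 * 2 * 2 = 7257600

Answer: 7257600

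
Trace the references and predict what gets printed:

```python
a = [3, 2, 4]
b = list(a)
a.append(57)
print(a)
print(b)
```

Key concept: list() constructor creates copy.
Step by step:
`a = [3, 2, 4]` → a = [3, 2, 4]
`b = list(a)` → b = [3, 2, 4]
`a.append(57)` → a = [3, 2, 4, 57]
`print(a)` → prints [3, 2, 4, 57]
`print(b)` → prints [3, 2, 4]

Answer:
[3, 2, 4, 57]
[3, 2, 4]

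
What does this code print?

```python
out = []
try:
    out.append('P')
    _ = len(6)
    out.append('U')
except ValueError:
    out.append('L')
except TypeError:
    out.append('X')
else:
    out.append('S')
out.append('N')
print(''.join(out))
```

Execution trace: 'P' (try body) → 'X' (except TypeError) → 'N' (after the try/except). Output: PXN

Answer: PXN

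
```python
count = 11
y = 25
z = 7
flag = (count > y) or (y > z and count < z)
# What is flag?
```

Trace:
`count = 11` → count = 11
`y = 25` → y = 25
`z = 7` → z = 7
`flag = (count > y) or (y > z and count < z)` → flag = False
So flag = False

Answer: False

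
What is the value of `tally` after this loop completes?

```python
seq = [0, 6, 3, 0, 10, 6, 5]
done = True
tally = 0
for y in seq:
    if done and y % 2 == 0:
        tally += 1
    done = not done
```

Count even values at even positions
`tally` takes the values: 0 → 1 → 2

Answer: 2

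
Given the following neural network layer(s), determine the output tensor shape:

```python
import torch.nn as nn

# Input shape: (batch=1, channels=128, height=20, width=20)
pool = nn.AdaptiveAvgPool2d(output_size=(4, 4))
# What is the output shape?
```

Input: (1, 128, 20, 20) -> Output: (1, 128, 4, 4)

Answer: (1, 128, 4, 4)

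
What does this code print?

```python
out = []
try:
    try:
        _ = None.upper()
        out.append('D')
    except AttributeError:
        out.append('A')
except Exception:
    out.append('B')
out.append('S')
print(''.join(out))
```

Execution trace: 'A' (inner except AttributeError) → 'S' (after the try/except). Output: AS

Answer: AS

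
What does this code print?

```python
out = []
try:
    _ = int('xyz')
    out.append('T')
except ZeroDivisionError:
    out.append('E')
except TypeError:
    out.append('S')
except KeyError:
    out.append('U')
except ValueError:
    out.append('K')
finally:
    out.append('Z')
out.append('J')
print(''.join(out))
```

Execution trace: 'K' (except ValueError) → 'Z' (finally) → 'J' (after the try/except). Output: KZJ

Answer: KZJ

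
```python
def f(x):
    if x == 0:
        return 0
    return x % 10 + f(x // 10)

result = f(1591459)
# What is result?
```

Sum of digits of 1591459: 9 + 5 + 4 + 1 + 9 + 5 + 1 = 34

Answer: 34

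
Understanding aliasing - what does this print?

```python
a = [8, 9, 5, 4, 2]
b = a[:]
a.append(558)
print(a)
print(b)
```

Key concept: slice [:] creates copy.
Step by step:
`a = [8, 9, 5, 4, 2]` → a = [8, 9, 5, 4, 2]
`b = a[:]` → b = [8, 9, 5, 4, 2]
`a.append(558)` → a = [8, 9, 5, 4, 2, 558]
`print(a)` → prints [8, 9, 5, 4, 2, 558]
`print(b)` → prints [8, 9, 5, 4, 2]

Answer:
[8, 9, 5, 4, 2, 558]
[8, 9, 5, 4, 2]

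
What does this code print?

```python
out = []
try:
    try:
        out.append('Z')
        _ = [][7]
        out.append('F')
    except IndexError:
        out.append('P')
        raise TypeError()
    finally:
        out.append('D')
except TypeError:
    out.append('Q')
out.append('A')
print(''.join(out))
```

Execution trace: 'Z' (try body) → 'P' (except IndexError) → 'D' (finally) → 'Q' (outer except TypeError) → 'A' (after the try/except). Output: ZPDQA

Answer: ZPDQA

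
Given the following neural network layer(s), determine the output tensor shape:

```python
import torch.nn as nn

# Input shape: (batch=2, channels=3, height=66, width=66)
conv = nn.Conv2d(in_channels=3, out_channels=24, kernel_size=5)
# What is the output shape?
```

Input: (2, 3, 66, 66) -> Output: (2, 24, 62, 62)

Answer: (2, 24, 62, 62)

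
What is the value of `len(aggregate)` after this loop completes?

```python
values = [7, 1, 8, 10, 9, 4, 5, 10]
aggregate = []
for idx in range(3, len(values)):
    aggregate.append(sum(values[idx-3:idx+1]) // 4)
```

Number of 4-element averages
`aggregate` takes the values: [] → [6] → [6, 7] → [6, 7, 7] → [6, 7, 7, 7] → [6, 7, 7, 7, 7]
So `len(aggregate)` = 5

Answer: 5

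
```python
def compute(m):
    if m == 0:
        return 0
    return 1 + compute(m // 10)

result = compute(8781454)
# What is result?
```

Count of digits of 8781454: 7

Answer: 7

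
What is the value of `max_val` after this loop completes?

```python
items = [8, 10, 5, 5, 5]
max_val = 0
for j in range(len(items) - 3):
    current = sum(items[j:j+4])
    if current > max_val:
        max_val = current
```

Max sum of 4-element window in [8, 10, 5, 5, 5]
`max_val` takes the values: 0 → 28

Answer: 28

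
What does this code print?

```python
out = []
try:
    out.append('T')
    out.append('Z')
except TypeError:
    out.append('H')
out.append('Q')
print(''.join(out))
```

Execution trace: 'T' (try body) → 'Z' (try body, no exception) → 'Q' (after the try/except). Output: TZQ

Answer: TZQ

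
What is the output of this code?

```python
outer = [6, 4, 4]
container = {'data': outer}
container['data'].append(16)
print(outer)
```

Key concept: dict holds reference to list.
Step by step:
`outer = [6, 4, 4]` → outer = [6, 4, 4]
`container = {'data': outer}` → container = {'data': [6, 4, 4]}
`container['data'].append(16)` → outer = [6, 4, 4, 16]; container = {'data': [6, 4, 4, 16]}
`print(outer)` → prints [6, 4, 4, 16]

Answer: [6, 4, 4, 16]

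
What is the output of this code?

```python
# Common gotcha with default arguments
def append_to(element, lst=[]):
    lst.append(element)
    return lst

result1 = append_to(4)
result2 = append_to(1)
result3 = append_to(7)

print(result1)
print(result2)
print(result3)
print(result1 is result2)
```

Key concept: mutable default argument gotcha.
Step by step:
`result1 = append_to(4)` → result1 = [4]
`result2 = append_to(1)` → result1 = [4, 1] (same object as result2); result2 = [4, 1] (same object as result1)
`result3 = append_to(7)` → result1 = [4, 1, 7] (same object as result2, result3); result2 = [4, 1, 7] (same object as result1, result3); result3 = [4, 1, 7] (same object as result1, result2)
`print(result1)` → prints [4, 1, 7]
`print(result2)` → prints [4, 1, 7]
`print(result3)` → prints [4, 1, 7]
`print(result1 is result2)` → prints True

Answer:
[4, 1, 7]
[4, 1, 7]
[4, 1, 7]
True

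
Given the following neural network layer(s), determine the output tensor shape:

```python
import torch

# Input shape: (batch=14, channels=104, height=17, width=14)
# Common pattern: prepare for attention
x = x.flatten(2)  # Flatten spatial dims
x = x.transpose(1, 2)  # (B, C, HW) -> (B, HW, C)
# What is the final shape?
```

Input: (14, 104, 17, 14) -> after flatten(2): (14, 104, 238) -> Output: (14, 238, 104)

Answer: (14, 238, 104)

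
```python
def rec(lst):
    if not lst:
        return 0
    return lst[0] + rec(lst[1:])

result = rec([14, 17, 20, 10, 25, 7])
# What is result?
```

14 + 17 + 20 + 10 + 25 + 7 + 0 = 93

Answer: 93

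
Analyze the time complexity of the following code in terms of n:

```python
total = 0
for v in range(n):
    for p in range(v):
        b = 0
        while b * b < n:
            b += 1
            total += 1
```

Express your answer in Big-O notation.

Each loop level contributes: n × n × √n. Multiplying the contributions gives O(n^2√n).

Answer: O(n^2√n)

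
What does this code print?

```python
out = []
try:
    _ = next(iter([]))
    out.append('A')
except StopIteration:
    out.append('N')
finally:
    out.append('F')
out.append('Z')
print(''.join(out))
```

Execution trace: 'N' (except StopIteration) → 'F' (finally) → 'Z' (after the try/except). Output: NFZ

Answer: NFZ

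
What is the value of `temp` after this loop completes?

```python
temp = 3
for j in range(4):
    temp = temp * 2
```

Multiply by 2, 4 times: 3 * 2^4 = 48
`temp` takes the values: 3 → 6 → 12 → 24 → 48

Answer: 48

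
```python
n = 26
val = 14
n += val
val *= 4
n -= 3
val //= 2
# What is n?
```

Trace:
`n = 26` → n = 26
`val = 14` → val = 14
`n += val` → n = 40
`val *= 4` → val = 56
`n -= 3` → n = 37
`val //= 2` → val = 28
So n = 37

Answer: 37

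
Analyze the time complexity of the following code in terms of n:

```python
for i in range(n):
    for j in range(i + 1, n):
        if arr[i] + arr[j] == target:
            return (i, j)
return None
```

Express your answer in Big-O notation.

This is Two sum brute force. Time complexity: O(n²).

Answer: O(n²)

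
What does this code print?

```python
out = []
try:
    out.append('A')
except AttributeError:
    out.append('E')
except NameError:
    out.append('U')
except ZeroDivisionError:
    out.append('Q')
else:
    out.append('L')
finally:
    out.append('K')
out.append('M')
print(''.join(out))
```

Execution trace: 'A' (try body, no exception) → 'L' (else) → 'K' (finally) → 'M' (after the try/except). Output: ALKM

Answer: ALKM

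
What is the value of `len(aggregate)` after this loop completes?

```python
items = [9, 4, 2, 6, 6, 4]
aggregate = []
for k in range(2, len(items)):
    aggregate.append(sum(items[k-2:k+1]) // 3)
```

Number of 3-element averages
`aggregate` takes the values: [] → [5] → [5, 4] → [5, 4, 4] → [5, 4, 4, 5]
So `len(aggregate)` = 4

Answer: 4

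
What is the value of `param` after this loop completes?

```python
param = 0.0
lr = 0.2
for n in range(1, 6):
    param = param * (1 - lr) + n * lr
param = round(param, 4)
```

Moving average with lr=0.2
`param` takes the values: 0.0 → 0.2 → 0.56 → 1.048 → 1.6384 → 2.31072 → 2.3107

Answer: 2.3107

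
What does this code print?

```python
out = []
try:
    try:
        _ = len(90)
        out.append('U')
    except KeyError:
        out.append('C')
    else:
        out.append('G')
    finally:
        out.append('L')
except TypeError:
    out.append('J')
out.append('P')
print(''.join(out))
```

Execution trace: 'L' (finally) → 'J' (outer except TypeError) → 'P' (after the try/except). Output: LJP

Answer: LJP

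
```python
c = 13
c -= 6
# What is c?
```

Trace:
`c = 13` → c = 13
`c -= 6` → c = 7
So c = 7

Answer: 7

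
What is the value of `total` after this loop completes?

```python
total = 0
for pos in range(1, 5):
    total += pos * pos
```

Sum of squares 1² to 4² = 30
`total` takes the values: 0 → 1 → 5 → 14 → 30

Answer: 30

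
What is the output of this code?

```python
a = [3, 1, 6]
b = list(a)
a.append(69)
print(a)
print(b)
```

Key concept: list() constructor creates copy.
Step by step:
`a = [3, 1, 6]` → a = [3, 1, 6]
`b = list(a)` → b = [3, 1, 6]
`a.append(69)` → a = [3, 1, 6, 69]
`print(a)` → prints [3, 1, 6, 69]
`print(b)` → prints [3, 1, 6]

Answer:
[3, 1, 6, 69]
[3, 1, 6]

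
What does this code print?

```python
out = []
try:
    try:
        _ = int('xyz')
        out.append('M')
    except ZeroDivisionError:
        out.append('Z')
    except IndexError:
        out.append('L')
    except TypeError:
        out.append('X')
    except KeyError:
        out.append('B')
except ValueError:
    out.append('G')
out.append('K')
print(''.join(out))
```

Execution trace: 'G' (outer except ValueError) → 'K' (after the try/except). Output: GK

Answer: GK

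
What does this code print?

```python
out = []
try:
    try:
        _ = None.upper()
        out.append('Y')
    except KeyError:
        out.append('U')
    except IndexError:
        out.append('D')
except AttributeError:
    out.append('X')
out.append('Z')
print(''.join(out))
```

Execution trace: 'X' (outer except AttributeError) → 'Z' (after the try/except). Output: XZ

Answer: XZ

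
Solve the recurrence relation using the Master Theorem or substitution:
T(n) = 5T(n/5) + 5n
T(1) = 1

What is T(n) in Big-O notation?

By Master Theorem: a=5, b=5, f(n)=5n. Since log_5(5) = 1 and f(n) = Θ(n^1), Case 2 applies. T(n) = O(n log n).

Answer: O(n log n)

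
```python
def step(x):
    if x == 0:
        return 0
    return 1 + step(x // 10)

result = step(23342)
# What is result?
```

Count of digits of 23342: 5

Answer: 5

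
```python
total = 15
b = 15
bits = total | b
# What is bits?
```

Trace:
`total = 15` → total = 15
`b = 15` → b = 15
`bits = total | b` → bits = 15
So bits = 15

Answer: 15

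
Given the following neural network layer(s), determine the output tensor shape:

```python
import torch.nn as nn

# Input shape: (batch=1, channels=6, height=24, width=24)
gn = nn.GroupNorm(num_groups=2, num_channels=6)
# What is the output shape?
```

Input: (1, 6, 24, 24) -> Output: (1, 6, 24, 24)

Answer: (1, 6, 24, 24)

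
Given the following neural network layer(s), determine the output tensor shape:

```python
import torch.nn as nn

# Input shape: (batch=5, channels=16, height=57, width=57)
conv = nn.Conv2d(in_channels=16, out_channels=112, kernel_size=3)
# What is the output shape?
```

Input: (5, 16, 57, 57) -> Output: (5, 112, 55, 55)

Answer: (5, 112, 55, 55)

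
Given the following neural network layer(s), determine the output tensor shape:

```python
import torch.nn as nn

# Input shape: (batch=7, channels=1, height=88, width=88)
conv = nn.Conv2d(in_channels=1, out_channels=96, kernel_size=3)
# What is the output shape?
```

Input: (7, 1, 88, 88) -> Output: (7, 96, 86, 86)

Answer: (7, 96, 86, 86)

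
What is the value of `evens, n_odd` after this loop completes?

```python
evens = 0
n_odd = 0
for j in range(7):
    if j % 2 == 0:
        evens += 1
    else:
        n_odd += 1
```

Count evens and odds in range(7)
`evens, n_odd` takes the values: (0, 0) → (1, 0) → (1, 1) → (2, 1) → (2, 2) → (3, 2) → (3, 3) → (4, 3)

Answer: 4, 3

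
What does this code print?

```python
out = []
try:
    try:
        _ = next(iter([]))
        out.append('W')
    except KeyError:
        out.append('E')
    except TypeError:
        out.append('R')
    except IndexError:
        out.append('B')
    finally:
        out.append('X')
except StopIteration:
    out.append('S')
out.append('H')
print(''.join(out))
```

Execution trace: 'X' (inner finally) → 'S' (outer except StopIteration) → 'H' (after the try/except). Output: XSH

Answer: XSH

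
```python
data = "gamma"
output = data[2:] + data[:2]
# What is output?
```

Trace:
`data = "gamma"` → data = 'gamma'
`output = data[2:] + data[:2]` → output = 'mmaga'
So output = 'mmaga'

Answer: 'mmaga'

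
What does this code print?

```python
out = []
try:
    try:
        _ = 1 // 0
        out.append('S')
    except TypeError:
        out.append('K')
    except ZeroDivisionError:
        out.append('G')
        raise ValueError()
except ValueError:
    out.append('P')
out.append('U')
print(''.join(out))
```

Execution trace: 'G' (inner except ZeroDivisionError) → 'P' (outer except ValueError) → 'U' (after the try/except). Output: GPU

Answer: GPU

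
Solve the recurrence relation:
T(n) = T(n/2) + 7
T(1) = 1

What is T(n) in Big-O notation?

Each step divides n by 2 and adds 7. After log_2(n) steps we reach T(1)=1. So T(n) = 7·log_2(n) + 1 = O(log n).

Answer: O(log n)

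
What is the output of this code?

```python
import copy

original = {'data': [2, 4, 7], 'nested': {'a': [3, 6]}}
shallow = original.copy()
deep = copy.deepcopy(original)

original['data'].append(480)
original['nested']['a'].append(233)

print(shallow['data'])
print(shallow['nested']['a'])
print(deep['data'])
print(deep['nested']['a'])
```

Key concept: comparing shallow vs deep copy.
Step by step:
`original = {'data': [2, 4, 7], 'nested': {'a': [3, 6]}}` → original = {'data': [2, 4, 7], 'nested': {'a': [3, 6]}}
`shallow = original.copy()` → shallow = {'data': [2, 4, 7], 'nested': {'a': [3, 6]}}
`deep = copy.deepcopy(original)` → deep = {'data': [2, 4, 7], 'nested': {'a': [3, 6]}}
`original['data'].append(480)` → original = {'data': [2, 4, 7, 480], 'nested': {'a': [3, 6]}}; shallow = {'data': [2, 4, 7, 480], 'nested': {'a': [3, 6]}}
`original['nested']['a'].append(233)` → original = {'data': [2, 4, 7, 480], 'nested': {'a': [3, 6, 233]}}; shallow = {'data': [2, 4, 7, 480], 'nested': {'a': [3, 6, 233]}}
`print(shallow['data'])` → prints [2, 4, 7, 480]
`print(shallow['nested']['a'])` → prints [3, 6, 233]
`print(deep['data'])` → prints [2, 4, 7]
`print(deep['nested']['a'])` → prints [3, 6]

Answer:
[2, 4, 7, 480]
[3, 6, 233]
[2, 4, 7]
[3, 6]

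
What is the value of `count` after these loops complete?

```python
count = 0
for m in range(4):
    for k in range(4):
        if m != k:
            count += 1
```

4² - 4 (exclude diagonal)
`count` takes the values: 0 → 1 → 2 → 3 → 4 → 5 → 6 → 7 → 8 → 9 → 10 → 11 → 12

Answer: 12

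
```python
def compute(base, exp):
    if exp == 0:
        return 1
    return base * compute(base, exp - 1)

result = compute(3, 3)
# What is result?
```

compute(3, 3) = 3 * 3 * 3 = 27

Answer: 27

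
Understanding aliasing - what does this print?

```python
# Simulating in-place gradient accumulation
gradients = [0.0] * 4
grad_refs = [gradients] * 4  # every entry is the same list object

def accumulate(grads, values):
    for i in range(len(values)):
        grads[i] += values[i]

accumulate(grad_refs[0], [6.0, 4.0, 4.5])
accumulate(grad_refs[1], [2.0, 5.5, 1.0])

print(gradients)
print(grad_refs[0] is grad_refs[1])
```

Key concept: gradient accumulation aliasing.
Step by step:
`gradients = [0.0] * 4` → gradients = [0.0, 0.0, 0.0, 0.0]
`grad_refs = [gradients] * 4` → grad_refs = [[0.0, 0.0, 0.0, 0.0], [0.0, 0.0, 0.0, 0.0], [0.0, 0.0, 0.0, 0.0], [0.0, 0.0, 0.0, 0.0]]
`accumulate(grad_refs[0], [6.0, 4.0, 4.5])` → gradients = [6.0, 4.0, 4.5, 0.0]; grad_refs = [[6.0, 4.0, 4.5, 0.0], [6.0, 4.0, 4.5, 0.0], [6.0, 4.0, 4.5, 0.0], [6.0, 4.0, 4.5, 0.0]]
`accumulate(grad_refs[1], [2.0, 5.5, 1.0])` → gradients = [8.0, 9.5, 5.5, 0.0]; grad_refs = [[8.0, 9.5, 5.5, 0.0], [8.0, 9.5, 5.5, 0.0], [8.0, 9.5, 5.5, 0.0], [8.0, 9.5, 5.5, 0.0]]
`print(gradients)` → prints [8.0, 9.5, 5.5, 0.0]
`print(grad_refs[0] is grad_refs[1])` → prints True

Answer:
[8.0, 9.5, 5.5, 0.0]
True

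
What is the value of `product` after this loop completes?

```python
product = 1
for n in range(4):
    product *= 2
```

2^4 = 16
`product` takes the values: 1 → 2 → 4 → 8 → 16

Answer: 16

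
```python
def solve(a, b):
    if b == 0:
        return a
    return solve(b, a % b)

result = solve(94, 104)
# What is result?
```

solve(94, 104) -> solve(104, 94) -> solve(94, 10) -> solve(10, 4) -> solve(4, 2) -> solve(2, 0) -> 2

Answer: 2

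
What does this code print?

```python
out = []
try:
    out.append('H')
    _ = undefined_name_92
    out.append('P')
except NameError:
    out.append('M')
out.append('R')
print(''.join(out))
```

Execution trace: 'H' (try body) → 'M' (except NameError) → 'R' (after the try/except). Output: HMR

Answer: HMR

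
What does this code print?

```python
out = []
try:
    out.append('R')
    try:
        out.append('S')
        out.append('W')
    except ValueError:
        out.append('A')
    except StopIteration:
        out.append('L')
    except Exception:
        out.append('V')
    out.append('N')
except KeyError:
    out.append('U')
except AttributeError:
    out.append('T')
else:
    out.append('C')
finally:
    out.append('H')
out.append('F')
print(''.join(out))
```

Execution trace: 'R' (try body) → 'S' (inner try body) → 'W' (inner try body, no exception) → 'N' (try body, no exception) → 'C' (else) → 'H' (finally) → 'F' (after the try/except). Output: RSWNCHF

Answer: RSWNCHF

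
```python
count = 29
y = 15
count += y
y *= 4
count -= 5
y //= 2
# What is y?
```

Trace:
`count = 29` → count = 29
`y = 15` → y = 15
`count += y` → count = 44
`y *= 4` → y = 60
`count -= 5` → count = 39
`y //= 2` → y = 30
So y = 30

Answer: 30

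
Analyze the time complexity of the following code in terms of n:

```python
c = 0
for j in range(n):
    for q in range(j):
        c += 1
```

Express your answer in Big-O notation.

Each loop level contributes: n × n. Multiplying the contributions gives O(n^2).

Answer: O(n^2)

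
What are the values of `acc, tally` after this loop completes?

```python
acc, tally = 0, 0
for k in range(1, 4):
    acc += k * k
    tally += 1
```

Sum of squares and count
`acc, tally` takes the values: (0, 0) → (1, 0) → (1, 1) → (5, 1) → (5, 2) → (14, 2) → (14, 3)

Answer: 14, 3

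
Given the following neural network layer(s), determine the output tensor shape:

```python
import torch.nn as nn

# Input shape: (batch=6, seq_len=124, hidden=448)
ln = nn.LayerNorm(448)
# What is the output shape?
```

Input: (6, 124, 448) -> Output: (6, 124, 448)

Answer: (6, 124, 448)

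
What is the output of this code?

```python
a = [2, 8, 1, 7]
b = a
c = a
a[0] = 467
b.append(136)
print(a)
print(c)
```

Key concept: multiple aliases.
Step by step:
`a = [2, 8, 1, 7]` → a = [2, 8, 1, 7]
`b = a` → b = [2, 8, 1, 7] (same object as a)
`c = a` → c = [2, 8, 1, 7] (same object as a, b)
`a[0] = 467` → a = [467, 8, 1, 7] (same object as b, c); b = [467, 8, 1, 7] (same object as a, c); c = [467, 8, 1, 7] (same object as a, b)
`b.append(136)` → a = [467, 8, 1, 7, 136] (same object as b, c); b = [467, 8, 1, 7, 136] (same object as a, c); c = [467, 8, 1, 7, 136] (same object as a, b)
`print(a)` → prints [467, 8, 1, 7, 136]
`print(c)` → prints [467, 8, 1, 7, 136]

Answer:
[467, 8, 1, 7, 136]
[467, 8, 1, 7, 136]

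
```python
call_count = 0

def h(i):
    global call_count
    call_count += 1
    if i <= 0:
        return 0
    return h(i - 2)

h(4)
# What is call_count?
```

Linear recursion stepping by 2: 3 calls from i=4 down to ≤0.

Answer: 3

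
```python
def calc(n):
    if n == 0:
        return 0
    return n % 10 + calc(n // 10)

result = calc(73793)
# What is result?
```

Sum of digits of 73793: 3 + 9 + 7 + 3 + 7 = 29

Answer: 29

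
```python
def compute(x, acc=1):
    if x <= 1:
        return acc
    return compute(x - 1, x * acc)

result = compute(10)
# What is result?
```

Accumulator trace (n, acc): (10, 1) -> (9, 10) -> (8, 90) -> (7, 720) -> (6, 5040) -> (5, 30240) -> (4, 151200) -> (3, 604800) -> (2, 1814400) -> (1, 3628800) -> return 3628800

Answer: 3628800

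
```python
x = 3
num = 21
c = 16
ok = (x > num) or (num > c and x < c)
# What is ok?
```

Trace:
`x = 3` → x = 3
`num = 21` → num = 21
`c = 16` → c = 16
`ok = (x > num) or (num > c and x < c)` → ok = True
So ok = True

Answer: True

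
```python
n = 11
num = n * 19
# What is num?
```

Trace:
`n = 11` → n = 11
`num = n * 19` → num = 209
So num = 209

Answer: 209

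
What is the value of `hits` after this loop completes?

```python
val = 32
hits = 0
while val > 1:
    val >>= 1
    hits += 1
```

Count right shifts until 1
`hits` takes the values: 0 → 1 → 2 → 3 → 4 → 5

Answer: 5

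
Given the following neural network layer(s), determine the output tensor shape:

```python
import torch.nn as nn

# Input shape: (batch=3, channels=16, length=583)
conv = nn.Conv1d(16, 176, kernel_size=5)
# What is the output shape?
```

Input: (3, 16, 583) -> Output: (3, 176, 579)

Answer: (3, 176, 579)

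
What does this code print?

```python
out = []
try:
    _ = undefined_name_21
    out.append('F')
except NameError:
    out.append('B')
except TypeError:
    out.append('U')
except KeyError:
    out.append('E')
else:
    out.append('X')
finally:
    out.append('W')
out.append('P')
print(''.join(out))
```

Execution trace: 'B' (except NameError) → 'W' (finally) → 'P' (after the try/except). Output: BWP

Answer: BWP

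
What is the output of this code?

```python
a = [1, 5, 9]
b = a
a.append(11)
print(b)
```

Key concept: basic list aliasing.
Step by step:
`a = [1, 5, 9]` → a = [1, 5, 9]
`b = a` → b = [1, 5, 9] (same object as a)
`a.append(11)` → a = [1, 5, 9, 11] (same object as b); b = [1, 5, 9, 11] (same object as a)
`print(b)` → prints [1, 5, 9, 11]

Answer: [1, 5, 9, 11]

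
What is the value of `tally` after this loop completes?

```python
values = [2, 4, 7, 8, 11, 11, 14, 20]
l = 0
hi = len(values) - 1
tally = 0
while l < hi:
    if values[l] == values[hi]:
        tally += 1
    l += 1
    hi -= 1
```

Count matching pairs from ends
`tally` takes the values: 0

Answer: 0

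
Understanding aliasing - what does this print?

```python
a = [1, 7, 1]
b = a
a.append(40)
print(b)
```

Key concept: basic list aliasing.
Step by step:
`a = [1, 7, 1]` → a = [1, 7, 1]
`b = a` → b = [1, 7, 1] (same object as a)
`a.append(40)` → a = [1, 7, 1, 40] (same object as b); b = [1, 7, 1, 40] (same object as a)
`print(b)` → prints [1, 7, 1, 40]

Answer: [1, 7, 1, 40]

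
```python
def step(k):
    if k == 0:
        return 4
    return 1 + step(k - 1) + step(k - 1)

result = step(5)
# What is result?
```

step(k) = 1 + 2·step(k-1), step(0)=4. Closed form: (4+1)·2^5 - 1 = 159.

Answer: 159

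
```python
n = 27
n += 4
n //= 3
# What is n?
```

Trace:
`n = 27` → n = 27
`n += 4` → n = 31
`n //= 3` → n = 10
So n = 10

Answer: 10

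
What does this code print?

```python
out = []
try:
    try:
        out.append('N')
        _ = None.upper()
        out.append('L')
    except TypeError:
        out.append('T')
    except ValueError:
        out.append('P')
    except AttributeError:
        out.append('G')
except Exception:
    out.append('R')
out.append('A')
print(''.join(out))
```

Execution trace: 'N' (inner try body) → 'G' (inner except AttributeError) → 'A' (after the try/except). Output: NGA

Answer: NGA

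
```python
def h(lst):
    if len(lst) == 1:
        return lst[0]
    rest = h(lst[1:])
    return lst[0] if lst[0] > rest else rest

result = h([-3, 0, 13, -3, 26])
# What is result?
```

Recursive max over [-3, 0, 13, -3, 26] = 26

Answer: 26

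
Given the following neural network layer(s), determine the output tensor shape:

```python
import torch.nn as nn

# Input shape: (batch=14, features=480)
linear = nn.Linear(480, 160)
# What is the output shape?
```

Input: (14, 480) -> Output: (14, 160)

Answer: (14, 160)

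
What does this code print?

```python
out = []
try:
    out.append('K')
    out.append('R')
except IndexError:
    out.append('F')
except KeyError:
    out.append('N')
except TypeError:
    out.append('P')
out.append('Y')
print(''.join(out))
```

Execution trace: 'K' (try body) → 'R' (try body, no exception) → 'Y' (after the try/except). Output: KRY

Answer: KRY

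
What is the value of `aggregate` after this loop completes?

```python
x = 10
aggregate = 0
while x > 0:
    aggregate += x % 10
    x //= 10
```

Sum digits of 10
`aggregate` takes the values: 0 → 1

Answer: 1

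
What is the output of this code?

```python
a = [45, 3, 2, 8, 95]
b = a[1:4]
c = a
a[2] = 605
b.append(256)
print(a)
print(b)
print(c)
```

Key concept: slice vs alias.
Step by step:
`a = [45, 3, 2, 8, 95]` → a = [45, 3, 2, 8, 95]
`b = a[1:4]` → b = [3, 2, 8]
`c = a` → c = [45, 3, 2, 8, 95] (same object as a)
`a[2] = 605` → a = [45, 3, 605, 8, 95] (same object as c); c = [45, 3, 605, 8, 95] (same object as a)
`b.append(256)` → b = [3, 2, 8, 256]
`print(a)` → prints [45, 3, 605, 8, 95]
`print(b)` → prints [3, 2, 8, 256]
`print(c)` → prints [45, 3, 605, 8, 95]

Answer:
[45, 3, 605, 8, 95]
[3, 2, 8, 256]
[45, 3, 605, 8, 95]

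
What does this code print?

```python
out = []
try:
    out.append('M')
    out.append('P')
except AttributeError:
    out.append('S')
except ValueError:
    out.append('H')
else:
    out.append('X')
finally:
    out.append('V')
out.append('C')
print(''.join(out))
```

Execution trace: 'M' (try body) → 'P' (try body, no exception) → 'X' (else) → 'V' (finally) → 'C' (after the try/except). Output: MPXVC

Answer: MPXVC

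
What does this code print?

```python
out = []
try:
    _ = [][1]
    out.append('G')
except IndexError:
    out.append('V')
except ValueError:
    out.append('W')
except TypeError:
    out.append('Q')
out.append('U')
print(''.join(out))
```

Execution trace: 'V' (except IndexError) → 'U' (after the try/except). Output: VU

Answer: VU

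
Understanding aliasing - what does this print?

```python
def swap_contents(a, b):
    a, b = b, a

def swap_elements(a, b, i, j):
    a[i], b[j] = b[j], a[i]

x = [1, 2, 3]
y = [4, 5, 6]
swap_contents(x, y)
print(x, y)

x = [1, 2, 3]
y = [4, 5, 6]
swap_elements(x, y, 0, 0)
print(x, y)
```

Key concept: parameter rebinding vs mutation.
Step by step:
`x = [1, 2, 3]` → x = [1, 2, 3]
`y = [4, 5, 6]` → y = [4, 5, 6]
`swap_contents(x, y)` → no visible change to tracked variables
`print(x, y)` → prints [1, 2, 3] [4, 5, 6]
`x = [1, 2, 3]` → x = [1, 2, 3]
`y = [4, 5, 6]` → y = [4, 5, 6]
`swap_elements(x, y, 0, 0)` → x = [4, 2, 3]; y = [1, 5, 6]
`print(x, y)` → prints [4, 2, 3] [1, 5, 6]

Answer:
[1, 2, 3] [4, 5, 6]
[4, 2, 3] [1, 5, 6]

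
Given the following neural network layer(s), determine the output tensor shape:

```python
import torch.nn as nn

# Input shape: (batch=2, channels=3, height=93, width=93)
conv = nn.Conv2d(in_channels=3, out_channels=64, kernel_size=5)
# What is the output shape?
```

Input: (2, 3, 93, 93) -> Output: (2, 64, 89, 89)

Answer: (2, 64, 89, 89)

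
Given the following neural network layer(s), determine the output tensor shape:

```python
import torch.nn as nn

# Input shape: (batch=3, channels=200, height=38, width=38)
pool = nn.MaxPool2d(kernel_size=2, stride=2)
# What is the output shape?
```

Input: (3, 200, 38, 38) -> Output: (3, 200, 19, 19)

Answer: (3, 200, 19, 19)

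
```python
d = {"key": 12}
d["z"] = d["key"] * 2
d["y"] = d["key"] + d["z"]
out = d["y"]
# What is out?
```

Trace:
`d = {"key": 12}` → d = {'key': 12}
`d["z"] = d["key"] * 2` → d = {'key': 12, 'z': 24}
`d["y"] = d["key"] + d["z"]` → d = {'key': 12, 'z': 24, 'y': 36}
`out = d["y"]` → out = 36
So out = 36

Answer: 36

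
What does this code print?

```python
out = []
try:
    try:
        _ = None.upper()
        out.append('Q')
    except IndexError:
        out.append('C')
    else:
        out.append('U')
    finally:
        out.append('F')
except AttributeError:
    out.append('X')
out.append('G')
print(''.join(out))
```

Execution trace: 'F' (finally) → 'X' (outer except AttributeError) → 'G' (after the try/except). Output: FXG

Answer: FXG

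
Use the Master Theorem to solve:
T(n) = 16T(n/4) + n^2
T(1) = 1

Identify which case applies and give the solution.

a=16, b=4, f(n)=n^2. log_4(16) = 2. Since c=2 = 2, Case 2 applies: T(n) = Θ(n^log_b(a) · log n) = O(n^2 log n).

Answer: O(n^2 log n) - Case 2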